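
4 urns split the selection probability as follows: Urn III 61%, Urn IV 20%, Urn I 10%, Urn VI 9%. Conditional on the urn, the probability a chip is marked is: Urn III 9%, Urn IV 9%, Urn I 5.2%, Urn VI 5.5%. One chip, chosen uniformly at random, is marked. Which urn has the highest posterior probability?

Urn III

By Bayes' rule, posterior ∝ prior × likelihood:
  Urn III: 0.61 × 0.09 = 0.0549
  Urn IV: 0.2 × 0.09 = 0.018
  Urn I: 0.1 × 0.052 = 0.0052
  Urn VI: 0.09 × 0.055 = 0.00495
Total = 0.08305.
Largest term belongs to Urn III, so Urn III is most probable.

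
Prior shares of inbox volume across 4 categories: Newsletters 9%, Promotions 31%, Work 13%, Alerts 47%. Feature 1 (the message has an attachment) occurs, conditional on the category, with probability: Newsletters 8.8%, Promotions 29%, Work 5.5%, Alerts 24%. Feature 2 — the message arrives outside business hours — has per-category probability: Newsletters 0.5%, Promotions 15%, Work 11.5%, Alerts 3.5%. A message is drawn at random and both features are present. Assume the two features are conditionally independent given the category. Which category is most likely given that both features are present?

Promotions

Prior × likelihood for each hypothesis:
  Newsletters: 0.09 × 0.088 × 0.005 = 0.0000396
  Promotions: 0.31 × 0.29 × 0.15 = 0.013485
  Work: 0.13 × 0.055 × 0.115 = 0.00082225
  Alerts: 0.47 × 0.24 × 0.035 = 0.003948
Normalizing constant = 0.01829485.
Largest term belongs to Promotions, so Promotions is most probable.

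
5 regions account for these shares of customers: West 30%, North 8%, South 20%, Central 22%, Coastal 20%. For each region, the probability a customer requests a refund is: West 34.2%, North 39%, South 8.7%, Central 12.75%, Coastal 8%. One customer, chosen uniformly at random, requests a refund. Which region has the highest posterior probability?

Unnormalized posteriors (prior × likelihood):
  West: 0.3 × 0.342 = 0.1026
  North: 0.08 × 0.39 = 0.0312
  South: 0.2 × 0.087 = 0.0174
  Central: 0.22 × 0.1275 = 0.02805
  Coastal: 0.2 × 0.08 = 0.016
Normalizing constant = 0.19525.
Largest term belongs to West, so West is most probable.

West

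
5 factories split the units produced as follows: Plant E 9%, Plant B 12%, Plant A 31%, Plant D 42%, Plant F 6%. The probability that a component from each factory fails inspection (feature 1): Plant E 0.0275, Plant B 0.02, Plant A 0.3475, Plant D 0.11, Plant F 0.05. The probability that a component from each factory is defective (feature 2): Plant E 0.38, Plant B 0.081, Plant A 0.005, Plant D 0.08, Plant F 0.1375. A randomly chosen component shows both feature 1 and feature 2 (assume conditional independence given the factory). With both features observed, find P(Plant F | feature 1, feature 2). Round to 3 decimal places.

Compute prior × likelihood for every hypothesis:
  Plant E: 0.09 × 0.0275 × 0.38 = 0.0009405
  Plant B: 0.12 × 0.02 × 0.081 = 0.0001944
  Plant A: 0.31 × 0.3475 × 0.005 = 0.000538625
  Plant D: 0.42 × 0.11 × 0.08 = 0.003696
  Plant F: 0.06 × 0.05 × 0.1375 = 0.0004125
Normalizing constant = 0.005782025.
P(Plant F | evidence) = 0.0004125 / 0.005782025 ≈ 0.071.

0.071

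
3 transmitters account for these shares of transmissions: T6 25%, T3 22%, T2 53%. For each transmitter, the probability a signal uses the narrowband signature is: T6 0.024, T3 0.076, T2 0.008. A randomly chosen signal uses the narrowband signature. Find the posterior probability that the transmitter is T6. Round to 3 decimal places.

Prior × likelihood for each hypothesis:
  T6: 0.25 × 0.024 = 0.006
  T3: 0.22 × 0.076 = 0.01672
  T2: 0.53 × 0.008 = 0.00424
Normalizing constant = 0.02696.
P(T6 | evidence) = 0.006 / 0.02696 ≈ 0.223.

0.223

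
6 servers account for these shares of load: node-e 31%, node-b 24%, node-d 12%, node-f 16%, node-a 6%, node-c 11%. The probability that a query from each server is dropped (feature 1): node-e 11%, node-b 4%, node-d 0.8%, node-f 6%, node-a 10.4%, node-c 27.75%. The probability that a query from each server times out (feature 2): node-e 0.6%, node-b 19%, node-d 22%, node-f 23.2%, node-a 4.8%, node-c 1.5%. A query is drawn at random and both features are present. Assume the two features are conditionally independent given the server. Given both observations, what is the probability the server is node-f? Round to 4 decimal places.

Prior × likelihood for each hypothesis:
  node-e: 0.31 × 0.11 × 0.006 = 0.0002046
  node-b: 0.24 × 0.04 × 0.19 = 0.001824
  node-d: 0.12 × 0.008 × 0.22 = 0.0002112
  node-f: 0.16 × 0.06 × 0.232 = 0.0022272
  node-a: 0.06 × 0.104 × 0.048 = 0.00029952
  node-c: 0.11 × 0.2775 × 0.015 = 0.000457875
Normalizing constant = 0.005224395.
P(node-f | evidence) = 0.0022272 / 0.005224395 ≈ 0.4263.

0.4263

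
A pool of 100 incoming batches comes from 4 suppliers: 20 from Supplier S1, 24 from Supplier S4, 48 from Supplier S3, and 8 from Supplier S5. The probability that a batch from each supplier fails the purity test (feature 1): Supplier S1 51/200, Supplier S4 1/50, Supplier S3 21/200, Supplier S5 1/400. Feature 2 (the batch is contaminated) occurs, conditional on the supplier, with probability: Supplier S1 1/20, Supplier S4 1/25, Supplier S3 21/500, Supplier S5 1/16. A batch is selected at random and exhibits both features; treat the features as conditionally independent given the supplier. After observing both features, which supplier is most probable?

Supplier S1

Prior × likelihood for each hypothesis:
  Supplier S1: 0.2 × 0.255 × 0.05 = 0.00255
  Supplier S4: 0.24 × 0.02 × 0.04 = 0.000192
  Supplier S3: 0.48 × 0.105 × 0.042 = 0.0021168
  Supplier S5: 0.08 × 0.0025 × 0.0625 = 0.0000125
Sum = 0.0048713.
Largest term belongs to Supplier S1, so Supplier S1 is most probable.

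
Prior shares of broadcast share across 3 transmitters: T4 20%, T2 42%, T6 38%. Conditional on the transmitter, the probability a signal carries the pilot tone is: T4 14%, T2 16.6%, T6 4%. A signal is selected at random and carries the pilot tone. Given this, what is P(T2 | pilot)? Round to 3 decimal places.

0.617

Compute prior × likelihood for every hypothesis:
  T4: 0.2 × 0.14 = 0.028
  T2: 0.42 × 0.166 = 0.06972
  T6: 0.38 × 0.04 = 0.0152
Total = 0.11292.
P(T2 | evidence) = 0.06972 / 0.11292 ≈ 0.617.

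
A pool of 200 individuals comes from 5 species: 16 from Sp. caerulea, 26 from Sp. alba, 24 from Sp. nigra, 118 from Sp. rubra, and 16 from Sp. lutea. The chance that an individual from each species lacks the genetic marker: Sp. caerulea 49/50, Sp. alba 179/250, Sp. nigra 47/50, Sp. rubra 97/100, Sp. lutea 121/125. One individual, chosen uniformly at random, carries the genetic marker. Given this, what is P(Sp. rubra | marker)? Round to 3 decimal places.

0.268

Taking complements, P(marker | each) = Sp. caerulea 0.02, Sp. alba 0.284, Sp. nigra 0.06, Sp. rubra 0.03, Sp. lutea 0.032.
By Bayes' rule, posterior ∝ prior × likelihood:
  Sp. caerulea: 0.08 × 0.02 = 0.0016
  Sp. alba: 0.13 × 0.284 = 0.03692
  Sp. nigra: 0.12 × 0.06 = 0.0072
  Sp. rubra: 0.59 × 0.03 = 0.0177
  Sp. lutea: 0.08 × 0.032 = 0.00256
Total = 0.06598.
P(Sp. rubra | evidence) = 0.0177 / 0.06598 ≈ 0.268.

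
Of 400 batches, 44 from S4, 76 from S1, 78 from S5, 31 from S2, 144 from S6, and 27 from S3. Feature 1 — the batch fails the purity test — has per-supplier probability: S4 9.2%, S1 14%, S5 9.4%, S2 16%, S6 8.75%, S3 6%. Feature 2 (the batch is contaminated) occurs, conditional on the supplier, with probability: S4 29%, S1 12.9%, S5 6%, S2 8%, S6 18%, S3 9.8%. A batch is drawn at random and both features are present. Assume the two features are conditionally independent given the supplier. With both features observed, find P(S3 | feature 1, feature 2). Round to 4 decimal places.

0.0273

Prior × likelihood for each hypothesis:
  S4: 0.11 × 0.092 × 0.29 = 0.0029348
  S1: 0.19 × 0.14 × 0.129 = 0.0034314
  S5: 0.195 × 0.094 × 0.06 = 0.0010998
  S2: 0.0775 × 0.16 × 0.08 = 0.000992
  S6: 0.36 × 0.0875 × 0.18 = 0.00567
  S3: 0.0675 × 0.06 × 0.098 = 0.0003969
Normalizing constant = 0.0145249.
P(S3 | evidence) = 0.0003969 / 0.0145249 ≈ 0.0273.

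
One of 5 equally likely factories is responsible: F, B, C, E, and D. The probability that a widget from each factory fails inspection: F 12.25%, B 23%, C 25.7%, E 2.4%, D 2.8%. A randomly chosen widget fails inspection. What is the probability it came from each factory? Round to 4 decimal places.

F 0.1852, B 0.3477, C 0.3885, E 0.0363, D 0.0423

Since the prior is uniform, the posterior is proportional to the likelihood:
  F: 0.1225
  B: 0.23
  C: 0.257
  E: 0.024
  D: 0.028
Total = 0.6615.
P(F | nonconforming) = 0.1225/0.6615 ≈ 0.1852
P(B | nonconforming) = 0.23/0.6615 ≈ 0.3477
P(C | nonconforming) = 0.257/0.6615 ≈ 0.3885
P(E | nonconforming) = 0.024/0.6615 ≈ 0.0363
P(D | nonconforming) = 0.028/0.6615 ≈ 0.0423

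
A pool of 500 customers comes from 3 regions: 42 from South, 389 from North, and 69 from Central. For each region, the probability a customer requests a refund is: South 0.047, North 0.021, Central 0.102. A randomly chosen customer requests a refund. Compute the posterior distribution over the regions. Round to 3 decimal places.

South 0.115, North 0.475, Central 0.410

Compute prior × likelihood for every hypothesis:
  South: 0.084 × 0.047 = 0.003948
  North: 0.778 × 0.021 = 0.016338
  Central: 0.138 × 0.102 = 0.014076
Sum = 0.034362.
P(South | refund) = 0.003948/0.034362 ≈ 0.115
P(North | refund) = 0.016338/0.034362 ≈ 0.475
P(Central | refund) = 0.014076/0.034362 ≈ 0.410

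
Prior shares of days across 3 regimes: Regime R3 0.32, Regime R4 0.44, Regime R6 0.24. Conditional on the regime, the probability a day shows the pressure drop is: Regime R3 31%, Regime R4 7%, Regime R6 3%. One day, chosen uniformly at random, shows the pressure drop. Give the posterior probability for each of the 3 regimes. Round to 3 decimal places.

Compute prior × likelihood for every hypothesis:
  Regime R3: 0.32 × 0.31 = 0.0992
  Regime R4: 0.44 × 0.07 = 0.0308
  Regime R6: 0.24 × 0.03 = 0.0072
Total = 0.1372.
P(Regime R3 | drop) = 0.0992/0.1372 ≈ 0.723
P(Regime R4 | drop) = 0.0308/0.1372 ≈ 0.224
P(Regime R6 | drop) = 0.0072/0.1372 ≈ 0.052
(Check: 0.723+0.224+0.052 = 0.999.)

Regime R3 0.723, Regime R4 0.224, Regime R6 0.052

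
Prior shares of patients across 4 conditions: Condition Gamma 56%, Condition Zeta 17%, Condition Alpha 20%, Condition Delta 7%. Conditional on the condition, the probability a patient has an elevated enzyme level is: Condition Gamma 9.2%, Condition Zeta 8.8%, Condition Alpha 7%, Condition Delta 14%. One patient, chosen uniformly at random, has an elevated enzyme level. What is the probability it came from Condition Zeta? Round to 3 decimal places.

Compute prior × likelihood for every hypothesis:
  Condition Gamma: 0.56 × 0.092 = 0.05152
  Condition Zeta: 0.17 × 0.088 = 0.01496
  Condition Alpha: 0.2 × 0.07 = 0.014
  Condition Delta: 0.07 × 0.14 = 0.0098
Sum = 0.09028.
P(Condition Zeta | evidence) = 0.01496 / 0.09028 ≈ 0.166.

0.166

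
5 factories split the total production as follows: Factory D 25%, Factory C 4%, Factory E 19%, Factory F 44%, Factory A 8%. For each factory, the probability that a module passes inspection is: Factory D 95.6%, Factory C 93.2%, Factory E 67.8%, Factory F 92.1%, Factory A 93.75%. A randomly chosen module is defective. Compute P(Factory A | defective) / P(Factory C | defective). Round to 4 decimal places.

Taking complements, P(defective | each) = Factory D 0.044, Factory C 0.068, Factory E 0.322, Factory F 0.079, Factory A 0.0625.
Prior × likelihood for each hypothesis:
  Factory D: 0.25 × 0.044 = 0.011
  Factory C: 0.04 × 0.068 = 0.00272
  Factory E: 0.19 × 0.322 = 0.06118
  Factory F: 0.44 × 0.079 = 0.03476
  Factory A: 0.08 × 0.0625 = 0.005
Total = 0.11466.
The ratio is 0.005 / 0.00272 (the normalizer cancels) = 1.8382.

1.8382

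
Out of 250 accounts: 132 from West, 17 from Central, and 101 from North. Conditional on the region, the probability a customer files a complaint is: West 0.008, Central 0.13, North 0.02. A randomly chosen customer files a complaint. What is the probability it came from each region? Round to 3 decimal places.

West 0.200, Central 0.418, North 0.382

Unnormalized posteriors (prior × likelihood):
  West: 0.528 × 0.008 = 0.004224
  Central: 0.068 × 0.13 = 0.00884
  North: 0.404 × 0.02 = 0.00808
Normalizing constant = 0.021144.
P(West | complaint) = 0.004224/0.021144 ≈ 0.200
P(Central | complaint) = 0.00884/0.021144 ≈ 0.418
P(North | complaint) = 0.00808/0.021144 ≈ 0.382
(Check: 0.200+0.418+0.382 = 1.000.)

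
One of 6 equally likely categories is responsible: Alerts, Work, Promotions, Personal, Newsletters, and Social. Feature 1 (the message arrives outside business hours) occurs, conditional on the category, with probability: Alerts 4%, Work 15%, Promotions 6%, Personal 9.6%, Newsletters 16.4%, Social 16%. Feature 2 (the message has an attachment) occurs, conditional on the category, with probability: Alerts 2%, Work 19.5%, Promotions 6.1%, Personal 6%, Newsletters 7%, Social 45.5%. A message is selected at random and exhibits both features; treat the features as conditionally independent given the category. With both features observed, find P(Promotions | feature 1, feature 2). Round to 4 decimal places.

0.0296

Since the prior is uniform, the posterior is proportional to the likelihood:
  Alerts: 0.04 × 0.02 = 0.0008
  Work: 0.15 × 0.195 = 0.02925
  Promotions: 0.06 × 0.061 = 0.00366
  Personal: 0.096 × 0.06 = 0.00576
  Newsletters: 0.164 × 0.07 = 0.01148
  Social: 0.16 × 0.455 = 0.0728
Normalizing constant = 0.12375.
P(Promotions | evidence) = 0.00366 / 0.12375 ≈ 0.0296.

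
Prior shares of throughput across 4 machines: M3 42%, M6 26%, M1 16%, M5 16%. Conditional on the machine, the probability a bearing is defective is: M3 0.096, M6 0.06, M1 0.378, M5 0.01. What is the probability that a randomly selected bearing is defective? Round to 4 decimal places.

0.1180

Prior × likelihood for each hypothesis:
  M3: 0.42 × 0.096 = 0.04032
  M6: 0.26 × 0.06 = 0.0156
  M1: 0.16 × 0.378 = 0.06048
  M5: 0.16 × 0.01 = 0.0016
P(defective) = 0.04032 + 0.0156 + 0.06048 + 0.0016 = 0.118 → 0.1180.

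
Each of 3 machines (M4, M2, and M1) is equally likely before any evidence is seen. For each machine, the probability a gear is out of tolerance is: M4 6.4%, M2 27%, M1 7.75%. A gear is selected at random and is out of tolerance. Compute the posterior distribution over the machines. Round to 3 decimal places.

With a uniform prior (1/3 each), posterior ∝ likelihood:
  M4: 0.064
  M2: 0.27
  M1: 0.0775
Normalizing constant = 0.4115.
P(M4 | oversize) = 0.064/0.4115 ≈ 0.156
P(M2 | oversize) = 0.27/0.4115 ≈ 0.656
P(M1 | oversize) = 0.0775/0.4115 ≈ 0.188

M4 0.156, M2 0.656, M1 0.188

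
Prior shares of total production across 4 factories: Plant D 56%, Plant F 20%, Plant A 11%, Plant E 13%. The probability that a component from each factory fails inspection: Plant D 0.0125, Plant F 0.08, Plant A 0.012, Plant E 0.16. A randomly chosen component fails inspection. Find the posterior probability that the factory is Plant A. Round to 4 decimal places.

0.0293

By Bayes' rule, posterior ∝ prior × likelihood:
  Plant D: 0.56 × 0.0125 = 0.007
  Plant F: 0.2 × 0.08 = 0.016
  Plant A: 0.11 × 0.012 = 0.00132
  Plant E: 0.13 × 0.16 = 0.0208
Normalizing constant = 0.04512.
P(Plant A | evidence) = 0.00132 / 0.04512 ≈ 0.0293.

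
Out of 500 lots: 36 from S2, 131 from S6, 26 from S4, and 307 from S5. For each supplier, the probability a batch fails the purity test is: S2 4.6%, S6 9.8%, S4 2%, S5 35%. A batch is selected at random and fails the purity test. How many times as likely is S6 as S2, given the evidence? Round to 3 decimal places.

By Bayes' rule, posterior ∝ prior × likelihood:
  S2: 0.072 × 0.046 = 0.003312
  S6: 0.262 × 0.098 = 0.025676
  S4: 0.052 × 0.02 = 0.00104
  S5: 0.614 × 0.35 = 0.2149
Total = 0.244928.
The ratio is 0.025676 / 0.003312 (the normalizer cancels) = 7.752.

7.752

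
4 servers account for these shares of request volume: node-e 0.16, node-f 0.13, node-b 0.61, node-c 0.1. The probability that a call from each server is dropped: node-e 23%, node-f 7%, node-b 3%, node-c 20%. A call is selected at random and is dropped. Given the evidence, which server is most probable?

node-e

Compute prior × likelihood for every hypothesis:
  node-e: 0.16 × 0.23 = 0.0368
  node-f: 0.13 × 0.07 = 0.0091
  node-b: 0.61 × 0.03 = 0.0183
  node-c: 0.1 × 0.2 = 0.02
Normalizing constant = 0.0842.
Largest term belongs to node-e, so node-e is most probable.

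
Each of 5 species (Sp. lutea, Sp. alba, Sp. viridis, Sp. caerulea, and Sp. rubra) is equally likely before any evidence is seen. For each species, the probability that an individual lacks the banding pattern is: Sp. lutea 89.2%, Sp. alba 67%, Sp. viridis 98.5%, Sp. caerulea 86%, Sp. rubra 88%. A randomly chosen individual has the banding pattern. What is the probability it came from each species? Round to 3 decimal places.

Sp. lutea 0.151, Sp. alba 0.463, Sp. viridis 0.021, Sp. caerulea 0.196, Sp. rubra 0.168

Taking complements, P(banded | each) = Sp. lutea 0.108, Sp. alba 0.33, Sp. viridis 0.015, Sp. caerulea 0.14, Sp. rubra 0.12.
With a uniform prior (1/5 each), posterior ∝ likelihood:
  Sp. lutea: 0.108
  Sp. alba: 0.33
  Sp. viridis: 0.015
  Sp. caerulea: 0.14
  Sp. rubra: 0.12
Sum = 0.713.
P(Sp. lutea | banded) = 0.108/0.713 ≈ 0.151
P(Sp. alba | banded) = 0.33/0.713 ≈ 0.463
P(Sp. viridis | banded) = 0.015/0.713 ≈ 0.021
P(Sp. caerulea | banded) = 0.14/0.713 ≈ 0.196
P(Sp. rubra | banded) = 0.12/0.713 ≈ 0.168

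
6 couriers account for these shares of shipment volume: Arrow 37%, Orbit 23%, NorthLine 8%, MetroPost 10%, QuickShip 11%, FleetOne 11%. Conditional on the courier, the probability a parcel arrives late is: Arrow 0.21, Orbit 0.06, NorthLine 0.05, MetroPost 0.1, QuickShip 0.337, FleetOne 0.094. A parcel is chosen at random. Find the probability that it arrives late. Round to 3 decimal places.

0.153

Prior × likelihood for each hypothesis:
  Arrow: 0.37 × 0.21 = 0.0777
  Orbit: 0.23 × 0.06 = 0.0138
  NorthLine: 0.08 × 0.05 = 0.004
  MetroPost: 0.1 × 0.1 = 0.01
  QuickShip: 0.11 × 0.337 = 0.03707
  FleetOne: 0.11 × 0.094 = 0.01034
P(late) = 0.0777 + 0.0138 + 0.004 + 0.01 + 0.03707 + 0.01034 = 0.15291 → 0.153.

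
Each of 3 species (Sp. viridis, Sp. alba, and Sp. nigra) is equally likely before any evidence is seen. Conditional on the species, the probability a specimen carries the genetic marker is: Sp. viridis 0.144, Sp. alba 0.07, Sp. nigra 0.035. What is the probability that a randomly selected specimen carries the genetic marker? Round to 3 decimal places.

With a uniform prior (1/3 each), posterior ∝ likelihood:
  Sp. viridis: 0.144
  Sp. alba: 0.07
  Sp. nigra: 0.035
P(marker) = (1/3) × (0.144 + 0.07 + 0.035) = 0.249/3 ≈ 0.083.

0.083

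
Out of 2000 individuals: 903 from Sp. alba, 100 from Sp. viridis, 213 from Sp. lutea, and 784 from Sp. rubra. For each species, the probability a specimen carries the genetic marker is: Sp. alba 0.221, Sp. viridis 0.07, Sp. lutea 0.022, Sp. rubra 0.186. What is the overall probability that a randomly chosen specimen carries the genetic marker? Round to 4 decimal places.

Compute prior × likelihood for every hypothesis:
  Sp. alba: 0.4515 × 0.221 = 0.0997815
  Sp. viridis: 0.05 × 0.07 = 0.0035
  Sp. lutea: 0.1065 × 0.022 = 0.002343
  Sp. rubra: 0.392 × 0.186 = 0.072912
P(marker) = 0.0997815 + 0.0035 + 0.002343 + 0.072912 = 0.1785365 → 0.1785.

0.1785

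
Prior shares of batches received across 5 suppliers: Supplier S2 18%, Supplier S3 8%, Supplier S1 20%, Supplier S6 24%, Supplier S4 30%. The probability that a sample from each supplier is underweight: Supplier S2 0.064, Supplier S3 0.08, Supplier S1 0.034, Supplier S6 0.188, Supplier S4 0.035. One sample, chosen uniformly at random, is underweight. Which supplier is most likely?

By Bayes' rule, posterior ∝ prior × likelihood:
  Supplier S2: 0.18 × 0.064 = 0.01152
  Supplier S3: 0.08 × 0.08 = 0.0064
  Supplier S1: 0.2 × 0.034 = 0.0068
  Supplier S6: 0.24 × 0.188 = 0.04512
  Supplier S4: 0.3 × 0.035 = 0.0105
Sum = 0.08034.
Largest term belongs to Supplier S6, so Supplier S6 is most probable.

Supplier S6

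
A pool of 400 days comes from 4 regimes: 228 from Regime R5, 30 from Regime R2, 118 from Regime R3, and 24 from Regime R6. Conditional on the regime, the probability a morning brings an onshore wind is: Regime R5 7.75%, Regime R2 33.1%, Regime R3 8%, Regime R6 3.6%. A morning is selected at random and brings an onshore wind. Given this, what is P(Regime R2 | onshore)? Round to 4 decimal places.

Prior × likelihood for each hypothesis:
  Regime R5: 0.57 × 0.0775 = 0.044175
  Regime R2: 0.075 × 0.331 = 0.024825
  Regime R3: 0.295 × 0.08 = 0.0236
  Regime R6: 0.06 × 0.036 = 0.00216
Total = 0.09476.
P(Regime R2 | evidence) = 0.024825 / 0.09476 ≈ 0.2620.

0.2620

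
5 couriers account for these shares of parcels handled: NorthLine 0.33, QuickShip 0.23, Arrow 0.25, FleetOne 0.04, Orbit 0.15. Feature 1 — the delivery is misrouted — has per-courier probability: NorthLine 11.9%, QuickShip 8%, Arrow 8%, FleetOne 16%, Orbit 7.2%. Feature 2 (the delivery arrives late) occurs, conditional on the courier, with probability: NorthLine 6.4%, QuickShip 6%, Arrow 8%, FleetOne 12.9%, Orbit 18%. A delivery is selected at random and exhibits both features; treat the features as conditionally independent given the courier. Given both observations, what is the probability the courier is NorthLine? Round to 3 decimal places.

By Bayes' rule, posterior ∝ prior × likelihood:
  NorthLine: 0.33 × 0.119 × 0.064 = 0.00251328
  QuickShip: 0.23 × 0.08 × 0.06 = 0.001104
  Arrow: 0.25 × 0.08 × 0.08 = 0.0016
  FleetOne: 0.04 × 0.16 × 0.129 = 0.0008256
  Orbit: 0.15 × 0.072 × 0.18 = 0.001944
Normalizing constant = 0.00798688.
P(NorthLine | evidence) = 0.00251328 / 0.00798688 ≈ 0.315.

0.315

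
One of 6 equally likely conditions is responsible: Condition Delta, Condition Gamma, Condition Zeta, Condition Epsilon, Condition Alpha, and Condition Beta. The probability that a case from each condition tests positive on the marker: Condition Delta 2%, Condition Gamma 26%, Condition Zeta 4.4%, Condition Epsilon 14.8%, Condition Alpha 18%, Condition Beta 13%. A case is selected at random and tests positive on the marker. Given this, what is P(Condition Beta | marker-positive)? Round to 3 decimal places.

Since the prior is uniform, the posterior is proportional to the likelihood:
  Condition Delta: 0.02
  Condition Gamma: 0.26
  Condition Zeta: 0.044
  Condition Epsilon: 0.148
  Condition Alpha: 0.18
  Condition Beta: 0.13
Normalizing constant = 0.782.
P(Condition Beta | evidence) = 0.13 / 0.782 ≈ 0.166.

0.166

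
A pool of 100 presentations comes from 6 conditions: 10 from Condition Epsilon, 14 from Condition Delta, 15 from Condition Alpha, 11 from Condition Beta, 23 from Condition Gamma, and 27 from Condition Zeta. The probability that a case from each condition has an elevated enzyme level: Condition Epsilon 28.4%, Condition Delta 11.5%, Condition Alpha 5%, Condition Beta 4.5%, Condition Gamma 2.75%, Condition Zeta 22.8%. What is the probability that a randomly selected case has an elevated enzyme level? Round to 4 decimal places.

0.1248

Compute prior × likelihood for every hypothesis:
  Condition Epsilon: 0.1 × 0.284 = 0.0284
  Condition Delta: 0.14 × 0.115 = 0.0161
  Condition Alpha: 0.15 × 0.05 = 0.0075
  Condition Beta: 0.11 × 0.045 = 0.00495
  Condition Gamma: 0.23 × 0.0275 = 0.006325
  Condition Zeta: 0.27 × 0.228 = 0.06156
P(elevated) = 0.0284 + 0.0161 + 0.0075 + 0.00495 + 0.006325 + 0.06156 = 0.124835 → 0.1248.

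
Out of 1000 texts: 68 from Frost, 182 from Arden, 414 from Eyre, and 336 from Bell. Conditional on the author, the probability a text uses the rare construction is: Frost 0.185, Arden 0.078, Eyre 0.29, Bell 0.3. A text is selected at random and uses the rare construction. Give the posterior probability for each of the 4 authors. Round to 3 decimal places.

Compute prior × likelihood for every hypothesis:
  Frost: 0.068 × 0.185 = 0.01258
  Arden: 0.182 × 0.078 = 0.014196
  Eyre: 0.414 × 0.29 = 0.12006
  Bell: 0.336 × 0.3 = 0.1008
Total = 0.247636.
P(Frost | rare-form) = 0.01258/0.247636 ≈ 0.051
P(Arden | rare-form) = 0.014196/0.247636 ≈ 0.057
P(Eyre | rare-form) = 0.12006/0.247636 ≈ 0.485
P(Bell | rare-form) = 0.1008/0.247636 ≈ 0.407
(Check: 0.051+0.057+0.485+0.407 = 1.000.)

Frost 0.051, Arden 0.057, Eyre 0.485, Bell 0.407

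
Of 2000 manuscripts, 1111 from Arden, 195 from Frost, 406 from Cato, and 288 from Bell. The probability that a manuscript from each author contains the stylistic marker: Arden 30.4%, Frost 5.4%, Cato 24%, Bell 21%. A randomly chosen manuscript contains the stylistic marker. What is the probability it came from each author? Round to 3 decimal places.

Prior × likelihood for each hypothesis:
  Arden: 0.5555 × 0.304 = 0.168872
  Frost: 0.0975 × 0.054 = 0.005265
  Cato: 0.203 × 0.24 = 0.04872
  Bell: 0.144 × 0.21 = 0.03024
Total = 0.253097.
P(Arden | marker) = 0.168872/0.253097 ≈ 0.667
P(Frost | marker) = 0.005265/0.253097 ≈ 0.021
P(Cato | marker) = 0.04872/0.253097 ≈ 0.192
P(Bell | marker) = 0.03024/0.253097 ≈ 0.119

Arden 0.667, Frost 0.021, Cato 0.192, Bell 0.119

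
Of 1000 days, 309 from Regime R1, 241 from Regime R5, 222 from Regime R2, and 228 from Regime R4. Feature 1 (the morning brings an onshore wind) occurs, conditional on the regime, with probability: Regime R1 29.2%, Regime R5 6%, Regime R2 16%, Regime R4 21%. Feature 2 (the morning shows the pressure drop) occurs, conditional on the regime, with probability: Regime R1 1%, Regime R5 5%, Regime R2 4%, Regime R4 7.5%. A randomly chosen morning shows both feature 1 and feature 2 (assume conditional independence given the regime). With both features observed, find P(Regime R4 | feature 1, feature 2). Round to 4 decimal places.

0.5411

Prior × likelihood for each hypothesis:
  Regime R1: 0.309 × 0.292 × 0.01 = 0.00090228
  Regime R5: 0.241 × 0.06 × 0.05 = 0.000723
  Regime R2: 0.222 × 0.16 × 0.04 = 0.0014208
  Regime R4: 0.228 × 0.21 × 0.075 = 0.003591
Total = 0.00663708.
P(Regime R4 | evidence) = 0.003591 / 0.00663708 ≈ 0.5411.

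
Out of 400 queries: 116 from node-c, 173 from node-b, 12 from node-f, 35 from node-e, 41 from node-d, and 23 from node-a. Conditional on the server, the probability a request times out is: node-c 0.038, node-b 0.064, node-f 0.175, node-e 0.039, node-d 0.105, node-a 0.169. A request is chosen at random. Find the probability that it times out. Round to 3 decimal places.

By Bayes' rule, posterior ∝ prior × likelihood:
  node-c: 0.29 × 0.038 = 0.01102
  node-b: 0.4325 × 0.064 = 0.02768
  node-f: 0.03 × 0.175 = 0.00525
  node-e: 0.0875 × 0.039 = 0.0034125
  node-d: 0.1025 × 0.105 = 0.0107625
  node-a: 0.0575 × 0.169 = 0.0097175
P(timeout) = 0.01102 + 0.02768 + 0.00525 + 0.0034125 + 0.0107625 + 0.0097175 = 0.0678425 → 0.068.

0.068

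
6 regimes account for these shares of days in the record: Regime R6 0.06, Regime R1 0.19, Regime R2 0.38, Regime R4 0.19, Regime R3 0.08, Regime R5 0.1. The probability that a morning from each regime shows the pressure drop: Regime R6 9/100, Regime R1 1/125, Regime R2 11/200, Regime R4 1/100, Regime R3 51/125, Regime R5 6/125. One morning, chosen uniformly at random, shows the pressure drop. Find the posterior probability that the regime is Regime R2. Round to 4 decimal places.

0.3112

By Bayes' rule, posterior ∝ prior × likelihood:
  Regime R6: 0.06 × 0.09 = 0.0054
  Regime R1: 0.19 × 0.008 = 0.00152
  Regime R2: 0.38 × 0.055 = 0.0209
  Regime R4: 0.19 × 0.01 = 0.0019
  Regime R3: 0.08 × 0.408 = 0.03264
  Regime R5: 0.1 × 0.048 = 0.0048
Total = 0.06716.
P(Regime R2 | evidence) = 0.0209 / 0.06716 ≈ 0.3112.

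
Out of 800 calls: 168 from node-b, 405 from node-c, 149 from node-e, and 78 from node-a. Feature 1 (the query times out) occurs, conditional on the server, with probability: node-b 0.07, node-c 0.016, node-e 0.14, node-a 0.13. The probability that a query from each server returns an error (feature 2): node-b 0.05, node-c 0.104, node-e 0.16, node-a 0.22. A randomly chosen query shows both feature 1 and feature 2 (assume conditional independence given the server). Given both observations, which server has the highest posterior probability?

Prior × likelihood for each hypothesis:
  node-b: 0.21 × 0.07 × 0.05 = 0.000735
  node-c: 0.50625 × 0.016 × 0.104 = 0.0008424
  node-e: 0.18625 × 0.14 × 0.16 = 0.004172
  node-a: 0.0975 × 0.13 × 0.22 = 0.0027885
Normalizing constant = 0.0085379.
Largest term belongs to node-e, so node-e is most probable.

node-e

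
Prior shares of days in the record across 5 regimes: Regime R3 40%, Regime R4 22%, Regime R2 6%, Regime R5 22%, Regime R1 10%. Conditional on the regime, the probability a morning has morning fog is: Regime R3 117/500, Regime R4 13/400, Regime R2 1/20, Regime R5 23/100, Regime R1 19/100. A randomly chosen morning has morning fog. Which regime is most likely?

By Bayes' rule, posterior ∝ prior × likelihood:
  Regime R3: 0.4 × 0.234 = 0.0936
  Regime R4: 0.22 × 0.0325 = 0.00715
  Regime R2: 0.06 × 0.05 = 0.003
  Regime R5: 0.22 × 0.23 = 0.0506
  Regime R1: 0.1 × 0.19 = 0.019
Sum = 0.17335.
Largest term belongs to Regime R3, so Regime R3 is most probable.

Regime R3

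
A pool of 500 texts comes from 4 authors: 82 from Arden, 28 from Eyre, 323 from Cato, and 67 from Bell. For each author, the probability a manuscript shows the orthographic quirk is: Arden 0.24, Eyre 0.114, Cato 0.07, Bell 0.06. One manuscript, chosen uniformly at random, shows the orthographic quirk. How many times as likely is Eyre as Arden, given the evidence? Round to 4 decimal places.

0.1622

Compute prior × likelihood for every hypothesis:
  Arden: 0.164 × 0.24 = 0.03936
  Eyre: 0.056 × 0.114 = 0.006384
  Cato: 0.646 × 0.07 = 0.04522
  Bell: 0.134 × 0.06 = 0.00804
Normalizing constant = 0.099004.
The ratio is 0.006384 / 0.03936 (the normalizer cancels) = 0.1622.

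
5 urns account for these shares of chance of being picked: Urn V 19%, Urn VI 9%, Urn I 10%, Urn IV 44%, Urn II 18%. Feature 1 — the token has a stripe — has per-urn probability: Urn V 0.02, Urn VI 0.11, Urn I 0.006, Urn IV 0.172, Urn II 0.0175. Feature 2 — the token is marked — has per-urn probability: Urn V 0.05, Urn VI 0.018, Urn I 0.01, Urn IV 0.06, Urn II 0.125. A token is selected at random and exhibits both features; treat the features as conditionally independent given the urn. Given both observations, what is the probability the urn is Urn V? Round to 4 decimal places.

0.0358

Unnormalized posteriors (prior × likelihood):
  Urn V: 0.19 × 0.02 × 0.05 = 0.00019
  Urn VI: 0.09 × 0.11 × 0.018 = 0.0001782
  Urn I: 0.1 × 0.006 × 0.01 = 0.000006
  Urn IV: 0.44 × 0.172 × 0.06 = 0.0045408
  Urn II: 0.18 × 0.0175 × 0.125 = 0.00039375
Total = 0.00530875.
P(Urn V | evidence) = 0.00019 / 0.00530875 ≈ 0.0358.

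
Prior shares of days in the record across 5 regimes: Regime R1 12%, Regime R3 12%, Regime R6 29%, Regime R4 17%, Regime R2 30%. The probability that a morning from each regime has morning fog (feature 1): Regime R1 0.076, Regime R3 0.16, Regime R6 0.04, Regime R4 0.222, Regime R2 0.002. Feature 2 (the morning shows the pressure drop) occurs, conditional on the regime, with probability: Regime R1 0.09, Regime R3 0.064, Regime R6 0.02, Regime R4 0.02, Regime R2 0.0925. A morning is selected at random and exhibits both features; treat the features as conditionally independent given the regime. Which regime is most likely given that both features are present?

By Bayes' rule, posterior ∝ prior × likelihood:
  Regime R1: 0.12 × 0.076 × 0.09 = 0.0008208
  Regime R3: 0.12 × 0.16 × 0.064 = 0.0012288
  Regime R6: 0.29 × 0.04 × 0.02 = 0.000232
  Regime R4: 0.17 × 0.222 × 0.02 = 0.0007548
  Regime R2: 0.3 × 0.002 × 0.0925 = 0.0000555
Sum = 0.0030919.
Largest term belongs to Regime R3, so Regime R3 is most probable.

Regime R3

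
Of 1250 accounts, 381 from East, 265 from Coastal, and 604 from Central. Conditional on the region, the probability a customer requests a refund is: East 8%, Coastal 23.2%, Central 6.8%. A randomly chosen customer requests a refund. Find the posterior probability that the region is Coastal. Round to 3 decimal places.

Prior × likelihood for each hypothesis:
  East: 0.3048 × 0.08 = 0.024384
  Coastal: 0.212 × 0.232 = 0.049184
  Central: 0.4832 × 0.068 = 0.0328576
Sum = 0.1064256.
P(Coastal | evidence) = 0.049184 / 0.1064256 ≈ 0.462.

0.462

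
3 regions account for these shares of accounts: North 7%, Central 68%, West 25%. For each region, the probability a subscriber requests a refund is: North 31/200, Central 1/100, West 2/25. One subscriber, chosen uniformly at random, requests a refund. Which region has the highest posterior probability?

Unnormalized posteriors (prior × likelihood):
  North: 0.07 × 0.155 = 0.01085
  Central: 0.68 × 0.01 = 0.0068
  West: 0.25 × 0.08 = 0.02
Total = 0.03765.
Largest term belongs to West, so West is most probable.

West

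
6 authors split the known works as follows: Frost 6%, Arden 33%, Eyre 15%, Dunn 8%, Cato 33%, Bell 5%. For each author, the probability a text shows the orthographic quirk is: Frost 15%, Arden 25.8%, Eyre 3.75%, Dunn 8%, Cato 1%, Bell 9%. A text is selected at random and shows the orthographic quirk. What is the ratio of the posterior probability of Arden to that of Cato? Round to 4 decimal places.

Unnormalized posteriors (prior × likelihood):
  Frost: 0.06 × 0.15 = 0.009
  Arden: 0.33 × 0.258 = 0.08514
  Eyre: 0.15 × 0.0375 = 0.005625
  Dunn: 0.08 × 0.08 = 0.0064
  Cato: 0.33 × 0.01 = 0.0033
  Bell: 0.05 × 0.09 = 0.0045
Sum = 0.113965.
The ratio is 0.08514 / 0.0033 (the normalizer cancels) = 25.8000.

25.8000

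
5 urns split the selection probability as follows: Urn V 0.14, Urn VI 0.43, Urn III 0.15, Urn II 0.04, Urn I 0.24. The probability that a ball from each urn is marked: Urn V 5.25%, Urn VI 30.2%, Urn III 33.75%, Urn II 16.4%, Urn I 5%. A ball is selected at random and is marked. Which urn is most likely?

Compute prior × likelihood for every hypothesis:
  Urn V: 0.14 × 0.0525 = 0.00735
  Urn VI: 0.43 × 0.302 = 0.12986
  Urn III: 0.15 × 0.3375 = 0.050625
  Urn II: 0.04 × 0.164 = 0.00656
  Urn I: 0.24 × 0.05 = 0.012
Total = 0.206395.
Largest term belongs to Urn VI, so Urn VI is most probable.

Urn VI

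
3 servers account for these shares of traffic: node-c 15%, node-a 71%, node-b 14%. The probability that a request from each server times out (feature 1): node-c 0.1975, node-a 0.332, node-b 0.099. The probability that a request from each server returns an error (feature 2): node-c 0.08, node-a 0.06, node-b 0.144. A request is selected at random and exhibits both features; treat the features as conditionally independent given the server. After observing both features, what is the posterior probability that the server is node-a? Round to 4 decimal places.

0.7641

Prior × likelihood for each hypothesis:
  node-c: 0.15 × 0.1975 × 0.08 = 0.00237
  node-a: 0.71 × 0.332 × 0.06 = 0.0141432
  node-b: 0.14 × 0.099 × 0.144 = 0.00199584
Total = 0.01850904.
P(node-a | evidence) = 0.0141432 / 0.01850904 ≈ 0.7641.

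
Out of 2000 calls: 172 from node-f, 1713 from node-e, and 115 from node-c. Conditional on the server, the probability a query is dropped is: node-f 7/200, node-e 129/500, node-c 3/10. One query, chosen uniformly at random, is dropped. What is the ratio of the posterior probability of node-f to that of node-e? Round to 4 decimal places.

Prior × likelihood for each hypothesis:
  node-f: 0.086 × 0.035 = 0.00301
  node-e: 0.8565 × 0.258 = 0.220977
  node-c: 0.0575 × 0.3 = 0.01725
Total = 0.241237.
The ratio is 0.00301 / 0.220977 (the normalizer cancels) = 0.0136.

0.0136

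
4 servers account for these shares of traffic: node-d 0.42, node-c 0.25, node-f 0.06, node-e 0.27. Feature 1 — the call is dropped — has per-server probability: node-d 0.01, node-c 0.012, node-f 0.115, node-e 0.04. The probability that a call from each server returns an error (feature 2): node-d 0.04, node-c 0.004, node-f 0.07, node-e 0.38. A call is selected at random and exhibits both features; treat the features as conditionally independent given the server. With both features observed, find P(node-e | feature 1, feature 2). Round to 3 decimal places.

0.861

Prior × likelihood for each hypothesis:
  node-d: 0.42 × 0.01 × 0.04 = 0.000168
  node-c: 0.25 × 0.012 × 0.004 = 0.000012
  node-f: 0.06 × 0.115 × 0.07 = 0.000483
  node-e: 0.27 × 0.04 × 0.38 = 0.004104
Total = 0.004767.
P(node-e | evidence) = 0.004104 / 0.004767 ≈ 0.861.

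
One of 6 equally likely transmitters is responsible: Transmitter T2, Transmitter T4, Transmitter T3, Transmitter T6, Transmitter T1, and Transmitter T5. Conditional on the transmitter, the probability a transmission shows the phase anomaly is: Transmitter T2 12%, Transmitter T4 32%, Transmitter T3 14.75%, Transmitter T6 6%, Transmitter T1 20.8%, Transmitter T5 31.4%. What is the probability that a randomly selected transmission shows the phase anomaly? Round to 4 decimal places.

Since the prior is uniform, the posterior is proportional to the likelihood:
  Transmitter T2: 0.12
  Transmitter T4: 0.32
  Transmitter T3: 0.1475
  Transmitter T6: 0.06
  Transmitter T1: 0.208
  Transmitter T5: 0.314
P(anomaly) = (1/6) × (0.12 + 0.32 + 0.1475 + 0.06 + 0.208 + 0.314) = 1.1695/6 ≈ 0.1949.

0.1949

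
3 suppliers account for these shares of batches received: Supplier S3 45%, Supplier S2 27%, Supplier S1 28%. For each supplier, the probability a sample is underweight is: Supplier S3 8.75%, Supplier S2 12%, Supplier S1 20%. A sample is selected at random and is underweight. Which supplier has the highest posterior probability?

Unnormalized posteriors (prior × likelihood):
  Supplier S3: 0.45 × 0.0875 = 0.039375
  Supplier S2: 0.27 × 0.12 = 0.0324
  Supplier S1: 0.28 × 0.2 = 0.056
Normalizing constant = 0.127775.
Largest term belongs to Supplier S1, so Supplier S1 is most probable.

Supplier S1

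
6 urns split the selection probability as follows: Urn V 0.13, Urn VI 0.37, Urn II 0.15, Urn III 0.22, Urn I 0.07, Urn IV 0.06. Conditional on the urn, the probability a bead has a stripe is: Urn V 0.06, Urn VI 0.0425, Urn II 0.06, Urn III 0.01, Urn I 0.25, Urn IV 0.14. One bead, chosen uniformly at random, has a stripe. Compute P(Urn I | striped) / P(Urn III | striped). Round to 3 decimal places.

Compute prior × likelihood for every hypothesis:
  Urn V: 0.13 × 0.06 = 0.0078
  Urn VI: 0.37 × 0.0425 = 0.015725
  Urn II: 0.15 × 0.06 = 0.009
  Urn III: 0.22 × 0.01 = 0.0022
  Urn I: 0.07 × 0.25 = 0.0175
  Urn IV: 0.06 × 0.14 = 0.0084
Sum = 0.060625.
The ratio is 0.0175 / 0.0022 (the normalizer cancels) = 7.955.

7.955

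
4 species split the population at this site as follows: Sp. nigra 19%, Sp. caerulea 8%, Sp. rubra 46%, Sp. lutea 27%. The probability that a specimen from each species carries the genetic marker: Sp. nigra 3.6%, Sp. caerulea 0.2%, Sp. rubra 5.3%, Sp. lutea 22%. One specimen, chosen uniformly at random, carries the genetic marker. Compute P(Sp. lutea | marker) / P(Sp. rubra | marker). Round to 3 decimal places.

2.436

Compute prior × likelihood for every hypothesis:
  Sp. nigra: 0.19 × 0.036 = 0.00684
  Sp. caerulea: 0.08 × 0.002 = 0.00016
  Sp. rubra: 0.46 × 0.053 = 0.02438
  Sp. lutea: 0.27 × 0.22 = 0.0594
Total = 0.09078.
The ratio is 0.0594 / 0.02438 (the normalizer cancels) = 2.436.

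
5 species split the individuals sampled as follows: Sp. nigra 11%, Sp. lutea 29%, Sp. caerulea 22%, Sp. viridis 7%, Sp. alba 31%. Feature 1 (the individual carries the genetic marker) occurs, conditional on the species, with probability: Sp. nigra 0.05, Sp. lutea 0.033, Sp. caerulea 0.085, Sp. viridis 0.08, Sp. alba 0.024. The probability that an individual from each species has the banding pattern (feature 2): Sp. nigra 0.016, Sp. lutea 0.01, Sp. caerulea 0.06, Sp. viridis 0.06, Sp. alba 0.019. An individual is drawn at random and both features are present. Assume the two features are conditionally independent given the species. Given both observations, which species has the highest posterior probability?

Unnormalized posteriors (prior × likelihood):
  Sp. nigra: 0.11 × 0.05 × 0.016 = 0.000088
  Sp. lutea: 0.29 × 0.033 × 0.01 = 0.0000957
  Sp. caerulea: 0.22 × 0.085 × 0.06 = 0.001122
  Sp. viridis: 0.07 × 0.08 × 0.06 = 0.000336
  Sp. alba: 0.31 × 0.024 × 0.019 = 0.00014136
Normalizing constant = 0.00178306.
Largest term belongs to Sp. caerulea, so Sp. caerulea is most probable.

Sp. caerulea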